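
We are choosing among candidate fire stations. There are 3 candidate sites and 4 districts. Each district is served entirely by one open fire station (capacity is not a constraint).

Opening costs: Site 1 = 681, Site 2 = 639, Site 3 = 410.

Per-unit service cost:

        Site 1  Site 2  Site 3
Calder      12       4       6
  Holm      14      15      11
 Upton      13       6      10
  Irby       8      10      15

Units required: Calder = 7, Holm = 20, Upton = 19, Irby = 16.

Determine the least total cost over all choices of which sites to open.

Minimum total cost: 1102

For any fixed open set, each district goes to its cheapest open site; total = fixed + service.
{Site 3}: Calder→Site 3 6·7=42, Holm→Site 3 11·20=220, Upton→Site 3 10·19=190, Irby→Site 3 15·16=240. Service 692; fixed 410; total 1102.
{Site 2}: Calder→Site 2 4·7=28, Holm→Site 2 15·20=300, Upton→Site 2 6·19=114, Irby→Site 2 10·16=160. Service 602; fixed 639; total 1241.
{Site 1}: service 739 + fixed 681 = 1420
{Site 1, Site 2, Site 3}: Calder→Site 2 4·7=28, Holm→Site 3 11·20=220, Upton→Site 2 6·19=114, Irby→Site 1 8·16=128. Service 490; fixed 1730; total 2220.
No other subset beats 1102.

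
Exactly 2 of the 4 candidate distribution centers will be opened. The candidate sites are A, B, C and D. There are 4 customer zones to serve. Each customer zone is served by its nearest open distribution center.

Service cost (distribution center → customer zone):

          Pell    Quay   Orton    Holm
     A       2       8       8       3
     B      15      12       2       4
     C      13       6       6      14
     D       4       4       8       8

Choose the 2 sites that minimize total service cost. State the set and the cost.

Choose B and D; total service cost 14.

With exactly 2 open, each customer zone uses its cheapest among the chosen.
{B, D}: Pell→D 4, Quay→D 4, Orton→B 2, Holm→B 4. Service cost 14.
{A, B}: service cost 15
{A, C}: service cost 17
Among all 6 size-2 choices, {B, D} is lowest.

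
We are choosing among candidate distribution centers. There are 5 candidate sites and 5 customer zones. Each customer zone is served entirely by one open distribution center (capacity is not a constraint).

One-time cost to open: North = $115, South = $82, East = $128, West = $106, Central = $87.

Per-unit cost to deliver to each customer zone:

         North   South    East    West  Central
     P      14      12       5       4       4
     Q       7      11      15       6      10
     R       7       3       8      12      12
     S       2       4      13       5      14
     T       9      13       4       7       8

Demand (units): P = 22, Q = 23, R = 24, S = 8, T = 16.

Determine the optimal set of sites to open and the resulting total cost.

For any fixed open set, each customer zone goes to its cheapest open site; total = fixed + service.
{South, West}: P→West 4·22=88, Q→West 6·23=138, R→South 3·24=72, S→South 4·8=32, T→West 7·16=112. Service 442; fixed 188; total 630.
{South, East, West}: P→West 4·22=88, Q→West 6·23=138, R→South 3·24=72, S→South 4·8=32, T→East 4·16=64. Service 394; fixed 316; total 710.
{South, West, Central}: service 442 + fixed 275 = 717
{North, South, East, West, Central}: service 378 + fixed 518 = 896
No other subset beats 630.

Open South and West; minimum total cost 630.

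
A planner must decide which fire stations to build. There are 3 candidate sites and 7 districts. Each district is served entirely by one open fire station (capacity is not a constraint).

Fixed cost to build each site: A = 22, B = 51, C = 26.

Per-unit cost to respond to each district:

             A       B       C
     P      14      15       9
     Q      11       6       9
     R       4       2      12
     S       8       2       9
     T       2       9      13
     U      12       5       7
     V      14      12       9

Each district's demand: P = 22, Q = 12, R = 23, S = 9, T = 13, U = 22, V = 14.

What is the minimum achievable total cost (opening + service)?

Minimum total cost: 695

For any fixed open set, each district goes to its cheapest open site; total = fixed + service.
{A, B, C}: P→C 9·22=198, Q→B 6·12=72, R→B 2·23=46, S→B 2·9=18, T→A 2·13=26, U→B 5·22=110, V→C 9·14=126. Service 596; fixed 99; total 695.
{B, C}: service 687 + fixed 77 = 764
{A, B}: service 748 + fixed 73 = 821
{A}: service 1090 + fixed 22 = 1112
(All 7 nonempty subsets were checked; A, B and C is lowest.)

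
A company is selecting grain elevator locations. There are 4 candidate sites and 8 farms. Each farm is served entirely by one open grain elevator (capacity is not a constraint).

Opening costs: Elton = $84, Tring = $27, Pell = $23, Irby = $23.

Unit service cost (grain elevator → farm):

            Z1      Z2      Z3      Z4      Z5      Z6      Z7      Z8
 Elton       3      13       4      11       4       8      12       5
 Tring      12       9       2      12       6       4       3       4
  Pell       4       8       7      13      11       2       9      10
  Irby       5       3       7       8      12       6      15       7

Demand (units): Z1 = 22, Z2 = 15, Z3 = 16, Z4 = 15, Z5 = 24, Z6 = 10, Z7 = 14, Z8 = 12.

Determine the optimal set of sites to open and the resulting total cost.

Open Tring, Pell and Irby; minimum total cost 612.

For any fixed open set, each farm goes to its cheapest open site; total = fixed + service.
{Tring, Pell, Irby}: Z1→Pell 4·22=88, Z2→Irby 3·15=45, Z3→Tring 2·16=32, Z4→Irby 8·15=120, Z5→Tring 6·24=144, Z6→Pell 2·10=20, Z7→Tring 3·14=42, Z8→Tring 4·12=48. Service 539; fixed 73; total 612.
{Elton, Tring, Irby}: service 489 + fixed 134 = 623
{Elton, Tring, Pell, Irby}: service 469 + fixed 157 = 626
{Pell}: service 1045 + fixed 23 = 1068
No other subset beats 612.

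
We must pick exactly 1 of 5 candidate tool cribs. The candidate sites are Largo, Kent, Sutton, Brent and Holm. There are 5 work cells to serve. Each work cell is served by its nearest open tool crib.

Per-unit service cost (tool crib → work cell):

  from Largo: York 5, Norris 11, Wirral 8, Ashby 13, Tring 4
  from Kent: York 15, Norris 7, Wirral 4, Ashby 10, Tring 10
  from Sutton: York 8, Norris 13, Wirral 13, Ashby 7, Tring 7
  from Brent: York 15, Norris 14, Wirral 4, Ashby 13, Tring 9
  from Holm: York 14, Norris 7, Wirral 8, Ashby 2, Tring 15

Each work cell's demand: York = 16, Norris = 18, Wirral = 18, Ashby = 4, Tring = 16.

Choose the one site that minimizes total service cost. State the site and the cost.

With exactly 1 open, each work cell uses its cheapest among the chosen.
{Largo}: York→Largo 5·16=80, Norris→Largo 11·18=198, Wirral→Largo 8·18=144, Ashby→Largo 13·4=52, Tring→Largo 4·16=64. Service cost 538.
{Kent}: service cost 638
{Sutton}: service cost 736
Among all 5 size-1 choices, {Largo} is lowest.

Choose Largo only; total service cost 538.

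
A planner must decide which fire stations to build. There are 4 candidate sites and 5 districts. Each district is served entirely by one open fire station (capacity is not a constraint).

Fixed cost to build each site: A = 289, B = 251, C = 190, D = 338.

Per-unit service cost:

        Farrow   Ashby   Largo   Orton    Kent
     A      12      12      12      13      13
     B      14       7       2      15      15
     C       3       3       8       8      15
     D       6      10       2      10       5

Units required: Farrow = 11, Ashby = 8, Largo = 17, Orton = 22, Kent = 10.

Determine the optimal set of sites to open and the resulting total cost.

For any fixed open set, each district goes to its cheapest open site; total = fixed + service.
{C}: Farrow→C 3·11=33, Ashby→C 3·8=24, Largo→C 8·17=136, Orton→C 8·22=176, Kent→C 15·10=150. Service 519; fixed 190; total 709.
{D}: Farrow→D 6·11=66, Ashby→D 10·8=80, Largo→D 2·17=34, Orton→D 10·22=220, Kent→D 5·10=50. Service 450; fixed 338; total 788.
{C, D}: service 317 + fixed 528 = 845
{A, B, C, D}: service 317 + fixed 1068 = 1385
No other subset beats 709.

Open C only; minimum total cost 709.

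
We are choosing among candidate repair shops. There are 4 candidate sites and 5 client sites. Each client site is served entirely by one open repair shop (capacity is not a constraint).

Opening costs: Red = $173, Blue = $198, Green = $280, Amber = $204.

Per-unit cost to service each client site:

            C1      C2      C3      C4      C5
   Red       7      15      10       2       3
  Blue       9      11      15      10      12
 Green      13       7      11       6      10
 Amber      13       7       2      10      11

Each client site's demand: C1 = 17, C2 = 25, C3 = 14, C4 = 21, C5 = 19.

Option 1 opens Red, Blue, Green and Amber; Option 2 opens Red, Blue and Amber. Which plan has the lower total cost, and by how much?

Option 2 is cheaper by 280.

Option 1: {Red, Blue, Green, Amber}: C1→Red 7·17=119, C2→Green 7·25=175, C3→Amber 2·14=28, C4→Red 2·21=42, C5→Red 3·19=57. Service 421; fixed 855; total 1276.
Option 2: {Red, Blue, Amber}: C1→Red 7·17=119, C2→Amber 7·25=175, C3→Amber 2·14=28, C4→Red 2·21=42, C5→Red 3·19=57. Service 421; fixed 575; total 996.
Difference: |1276 − 996| = 280.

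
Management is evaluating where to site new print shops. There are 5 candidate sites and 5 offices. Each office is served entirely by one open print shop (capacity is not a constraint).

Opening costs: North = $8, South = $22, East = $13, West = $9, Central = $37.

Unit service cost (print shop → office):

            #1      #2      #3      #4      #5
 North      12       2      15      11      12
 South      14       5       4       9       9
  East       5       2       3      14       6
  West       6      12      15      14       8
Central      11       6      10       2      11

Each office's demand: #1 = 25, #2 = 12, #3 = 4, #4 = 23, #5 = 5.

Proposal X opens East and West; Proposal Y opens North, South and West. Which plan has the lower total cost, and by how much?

Proposal X: {East, West}: #1→East 5·25=125, #2→East 2·12=24, #3→East 3·4=12, #4→East 14·23=322, #5→East 6·5=30. Service 513; fixed 22; total 535.
Proposal Y: {North, South, West}: #1→West 6·25=150, #2→North 2·12=24, #3→South 4·4=16, #4→South 9·23=207, #5→West 8·5=40. Service 437; fixed 39; total 476.
Difference: |535 − 476| = 59.

Proposal Y is cheaper by 59.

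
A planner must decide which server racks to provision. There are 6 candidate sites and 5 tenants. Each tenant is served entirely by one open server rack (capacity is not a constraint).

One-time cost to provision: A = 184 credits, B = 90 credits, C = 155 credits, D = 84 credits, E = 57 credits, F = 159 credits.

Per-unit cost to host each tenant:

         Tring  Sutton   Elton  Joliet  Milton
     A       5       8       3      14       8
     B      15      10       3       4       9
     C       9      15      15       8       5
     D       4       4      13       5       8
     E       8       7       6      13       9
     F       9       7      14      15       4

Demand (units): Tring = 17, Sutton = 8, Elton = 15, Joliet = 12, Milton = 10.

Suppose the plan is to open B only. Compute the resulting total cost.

Total cost: 608

Each tenant is assigned to its cheapest site among the open ones.
{B}: Tring→B 15·17=255, Sutton→B 10·8=80, Elton→B 3·15=45, Joliet→B 4·12=48, Milton→B 9·10=90. Service 518; fixed 90; total 608.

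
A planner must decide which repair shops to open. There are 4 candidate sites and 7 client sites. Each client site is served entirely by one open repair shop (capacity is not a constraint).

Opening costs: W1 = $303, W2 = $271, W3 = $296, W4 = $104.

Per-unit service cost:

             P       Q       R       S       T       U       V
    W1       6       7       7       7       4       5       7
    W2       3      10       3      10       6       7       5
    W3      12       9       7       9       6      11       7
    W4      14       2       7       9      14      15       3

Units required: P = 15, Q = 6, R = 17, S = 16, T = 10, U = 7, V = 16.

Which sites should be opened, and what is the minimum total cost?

Open W2 only; minimum total cost 776.

For any fixed open set, each client site goes to its cheapest open site; total = fixed + service.
{W2}: P→W2 3·15=45, Q→W2 10·6=60, R→W2 3·17=51, S→W2 10·16=160, T→W2 6·10=60, U→W2 7·7=49, V→W2 5·16=80. Service 505; fixed 271; total 776.
{W2, W4}: service 409 + fixed 375 = 784
{W1}: service 550 + fixed 303 = 853
{W1, W2, W3, W4}: P→W2 3·15=45, Q→W4 2·6=12, R→W2 3·17=51, S→W1 7·16=112, T→W1 4·10=40, U→W1 5·7=35, V→W4 3·16=48. Service 343; fixed 974; total 1317.
No other subset beats 776.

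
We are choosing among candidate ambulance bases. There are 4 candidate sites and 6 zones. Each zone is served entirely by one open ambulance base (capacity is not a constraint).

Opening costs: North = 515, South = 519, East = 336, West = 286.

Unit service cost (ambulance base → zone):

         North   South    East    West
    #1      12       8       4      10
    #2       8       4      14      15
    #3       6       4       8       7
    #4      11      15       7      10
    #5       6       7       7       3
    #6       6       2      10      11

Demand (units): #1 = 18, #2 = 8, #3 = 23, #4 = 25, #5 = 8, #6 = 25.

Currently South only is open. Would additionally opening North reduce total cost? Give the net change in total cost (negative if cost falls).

No — net change +407 (cost rises by 407).

Current service cost with {South}: 749.
Adding North: each zone re-picks its cheapest; new service cost 641, saving 108.
Extra fixed cost: 515. Net change = 515 − 108 = 407.
(Totals: 1268 → 1675.)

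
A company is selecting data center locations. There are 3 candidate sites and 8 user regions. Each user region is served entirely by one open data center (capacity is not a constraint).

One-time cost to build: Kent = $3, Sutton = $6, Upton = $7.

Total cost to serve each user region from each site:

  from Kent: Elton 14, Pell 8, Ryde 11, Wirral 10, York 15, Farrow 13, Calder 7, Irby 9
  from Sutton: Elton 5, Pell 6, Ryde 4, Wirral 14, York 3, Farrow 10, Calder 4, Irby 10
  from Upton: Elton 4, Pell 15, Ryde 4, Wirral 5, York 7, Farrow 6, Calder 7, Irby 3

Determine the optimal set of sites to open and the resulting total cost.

Open Sutton and Upton; minimum total cost 48.

For any fixed open set, each user region goes to its cheapest open site; total = fixed + service.
{Sutton, Upton}: Elton→Upton 4, Pell→Sutton 6, Ryde→Sutton 4, Wirral→Upton 5, York→Sutton 3, Farrow→Upton 6, Calder→Sutton 4, Irby→Upton 3. Service 35; fixed 13; total 48.
{Kent, Sutton, Upton}: Elton→Upton 4, Pell→Sutton 6, Ryde→Sutton 4, Wirral→Upton 5, York→Sutton 3, Farrow→Upton 6, Calder→Sutton 4, Irby→Upton 3. Service 35; fixed 16; total 51.
{Kent, Upton}: service 44 + fixed 10 = 54
{Kent}: Elton→Kent 14, Pell→Kent 8, Ryde→Kent 11, Wirral→Kent 10, York→Kent 15, Farrow→Kent 13, Calder→Kent 7, Irby→Kent 9. Service 87; fixed 3; total 90.
(All 7 nonempty subsets were checked; Sutton and Upton is lowest.)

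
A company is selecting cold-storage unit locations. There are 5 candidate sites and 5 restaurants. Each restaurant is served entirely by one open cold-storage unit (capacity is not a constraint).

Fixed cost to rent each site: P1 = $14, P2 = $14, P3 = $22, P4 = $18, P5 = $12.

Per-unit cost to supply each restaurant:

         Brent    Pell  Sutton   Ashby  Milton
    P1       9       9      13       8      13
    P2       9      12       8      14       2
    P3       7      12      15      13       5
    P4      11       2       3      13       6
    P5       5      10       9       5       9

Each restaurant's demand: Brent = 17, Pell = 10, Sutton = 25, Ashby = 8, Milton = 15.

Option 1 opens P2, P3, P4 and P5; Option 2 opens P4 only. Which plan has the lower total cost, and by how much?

Option 1: {P2, P3, P4, P5}: Brent→P5 5·17=85, Pell→P4 2·10=20, Sutton→P4 3·25=75, Ashby→P5 5·8=40, Milton→P2 2·15=30. Service 250; fixed 66; total 316.
Option 2: {P4}: Brent→P4 11·17=187, Pell→P4 2·10=20, Sutton→P4 3·25=75, Ashby→P4 13·8=104, Milton→P4 6·15=90. Service 476; fixed 18; total 494.
Difference: |316 − 494| = 178.

Option 1 is cheaper by 178.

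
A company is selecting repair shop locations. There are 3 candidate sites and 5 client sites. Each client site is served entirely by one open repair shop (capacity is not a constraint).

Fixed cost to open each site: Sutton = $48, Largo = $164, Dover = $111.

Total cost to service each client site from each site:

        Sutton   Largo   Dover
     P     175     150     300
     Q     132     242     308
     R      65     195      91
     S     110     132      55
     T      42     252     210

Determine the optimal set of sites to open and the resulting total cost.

For any fixed open set, each client site goes to its cheapest open site; total = fixed + service.
{Sutton}: P→Sutton 175, Q→Sutton 132, R→Sutton 65, S→Sutton 110, T→Sutton 42. Service 524; fixed 48; total 572.
{Sutton, Dover}: service 469 + fixed 159 = 628
{Sutton, Largo}: P→Largo 150, Q→Sutton 132, R→Sutton 65, S→Sutton 110, T→Sutton 42. Service 499; fixed 212; total 711.
{Sutton, Largo, Dover}: service 444 + fixed 323 = 767
(All 7 nonempty subsets were checked; Sutton only is lowest.)

Open Sutton only; minimum total cost 572.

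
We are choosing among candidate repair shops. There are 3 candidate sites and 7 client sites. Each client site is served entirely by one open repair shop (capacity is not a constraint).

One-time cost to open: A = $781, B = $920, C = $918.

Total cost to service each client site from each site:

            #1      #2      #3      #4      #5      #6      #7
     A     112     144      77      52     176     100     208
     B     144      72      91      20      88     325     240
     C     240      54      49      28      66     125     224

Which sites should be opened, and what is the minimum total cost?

For any fixed open set, each client site goes to its cheapest open site; total = fixed + service.
{A}: #1→A 112, #2→A 144, #3→A 77, #4→A 52, #5→A 176, #6→A 100, #7→A 208. Service 869; fixed 781; total 1650.
{C}: service 786 + fixed 918 = 1704
{B}: #1→B 144, #2→B 72, #3→B 91, #4→B 20, #5→B 88, #6→B 325, #7→B 240. Service 980; fixed 920; total 1900.
{A, B, C}: #1→A 112, #2→C 54, #3→C 49, #4→B 20, #5→C 66, #6→A 100, #7→A 208. Service 609; fixed 2619; total 3228.
No other subset beats 1650.

Open A only; minimum total cost 1650.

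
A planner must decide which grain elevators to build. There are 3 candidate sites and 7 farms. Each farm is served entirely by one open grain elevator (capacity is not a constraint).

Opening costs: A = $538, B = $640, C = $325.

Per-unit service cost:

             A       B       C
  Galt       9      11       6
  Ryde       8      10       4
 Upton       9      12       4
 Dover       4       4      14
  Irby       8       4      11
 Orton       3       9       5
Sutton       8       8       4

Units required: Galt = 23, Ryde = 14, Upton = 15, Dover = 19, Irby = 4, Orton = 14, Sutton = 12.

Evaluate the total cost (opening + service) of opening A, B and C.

Each farm is assigned to its cheapest site among the open ones.
{A, B, C}: Galt→C 6·23=138, Ryde→C 4·14=56, Upton→C 4·15=60, Dover→A 4·19=76, Irby→B 4·4=16, Orton→A 3·14=42, Sutton→C 4·12=48. Service 436; fixed 1503; total 1939.

Total cost: 1939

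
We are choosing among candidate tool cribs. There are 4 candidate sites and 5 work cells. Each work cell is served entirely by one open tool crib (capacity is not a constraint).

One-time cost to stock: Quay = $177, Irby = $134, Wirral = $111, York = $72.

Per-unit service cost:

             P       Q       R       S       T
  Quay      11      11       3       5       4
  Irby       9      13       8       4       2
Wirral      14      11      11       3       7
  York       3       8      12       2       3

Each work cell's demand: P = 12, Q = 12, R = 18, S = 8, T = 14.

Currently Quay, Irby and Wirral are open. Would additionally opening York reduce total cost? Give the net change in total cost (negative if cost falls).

Current service cost with {Quay, Irby, Wirral}: 346.
Adding York: each work cell re-picks its cheapest; new service cost 230, saving 116.
Extra fixed cost: 72. Net change = 72 − 116 = -44.
(Totals: 768 → 724.)

Yes — net change −44 (cost falls by 44).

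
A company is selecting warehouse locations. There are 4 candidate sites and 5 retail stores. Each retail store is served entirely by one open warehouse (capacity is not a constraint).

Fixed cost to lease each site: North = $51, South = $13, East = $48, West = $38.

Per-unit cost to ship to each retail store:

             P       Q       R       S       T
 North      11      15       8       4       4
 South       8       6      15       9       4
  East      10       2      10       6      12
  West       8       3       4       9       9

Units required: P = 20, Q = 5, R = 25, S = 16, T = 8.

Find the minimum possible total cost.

Minimum total cost: 460

For any fixed open set, each retail store goes to its cheapest open site; total = fixed + service.
{North, West}: P→West 8·20=160, Q→West 3·5=15, R→West 4·25=100, S→North 4·16=64, T→North 4·8=32. Service 371; fixed 89; total 460.
{North, South, West}: service 371 + fixed 102 = 473
{South, East, West}: service 398 + fixed 99 = 497
{North, South, East, West}: service 366 + fixed 150 = 516
No other subset beats 460.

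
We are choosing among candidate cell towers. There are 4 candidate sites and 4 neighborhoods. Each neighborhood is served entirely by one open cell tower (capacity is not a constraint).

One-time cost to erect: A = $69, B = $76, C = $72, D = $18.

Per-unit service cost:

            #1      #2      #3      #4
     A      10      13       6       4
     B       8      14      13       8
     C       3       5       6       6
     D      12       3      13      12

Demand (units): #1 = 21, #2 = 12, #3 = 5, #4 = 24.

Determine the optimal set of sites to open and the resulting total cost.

For any fixed open set, each neighborhood goes to its cheapest open site; total = fixed + service.
{C, D}: #1→C 3·21=63, #2→D 3·12=36, #3→C 6·5=30, #4→C 6·24=144. Service 273; fixed 90; total 363.
{C}: #1→C 3·21=63, #2→C 5·12=60, #3→C 6·5=30, #4→C 6·24=144. Service 297; fixed 72; total 369.
{A, C, D}: service 225 + fixed 159 = 384
{A, B, C, D}: #1→C 3·21=63, #2→D 3·12=36, #3→A 6·5=30, #4→A 4·24=96. Service 225; fixed 235; total 460.
(All 15 nonempty subsets were checked; C and D is lowest.)

Open C and D; minimum total cost 363.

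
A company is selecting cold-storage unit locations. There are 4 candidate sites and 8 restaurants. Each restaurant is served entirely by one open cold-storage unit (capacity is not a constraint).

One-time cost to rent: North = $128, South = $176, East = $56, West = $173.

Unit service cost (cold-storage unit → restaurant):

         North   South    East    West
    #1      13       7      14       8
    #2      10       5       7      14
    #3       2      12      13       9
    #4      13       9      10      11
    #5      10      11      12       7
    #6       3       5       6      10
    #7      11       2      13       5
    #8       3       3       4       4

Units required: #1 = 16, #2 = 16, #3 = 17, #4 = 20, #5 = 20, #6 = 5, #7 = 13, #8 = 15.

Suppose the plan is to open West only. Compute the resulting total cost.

Each restaurant is assigned to its cheapest site among the open ones.
{West}: #1→West 8·16=128, #2→West 14·16=224, #3→West 9·17=153, #4→West 11·20=220, #5→West 7·20=140, #6→West 10·5=50, #7→West 5·13=65, #8→West 4·15=60. Service 1040; fixed 173; total 1213.

Total cost: 1213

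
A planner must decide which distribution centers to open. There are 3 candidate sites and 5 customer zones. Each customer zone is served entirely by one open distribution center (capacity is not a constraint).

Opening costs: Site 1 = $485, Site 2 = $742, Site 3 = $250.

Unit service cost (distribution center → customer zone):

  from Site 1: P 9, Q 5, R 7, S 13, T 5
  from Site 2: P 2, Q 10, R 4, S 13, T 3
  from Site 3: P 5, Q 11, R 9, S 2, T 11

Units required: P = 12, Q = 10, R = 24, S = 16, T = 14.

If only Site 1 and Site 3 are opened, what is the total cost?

Total cost: 1115

Each customer zone is assigned to its cheapest site among the open ones.
{Site 1, Site 3}: P→Site 3 5·12=60, Q→Site 1 5·10=50, R→Site 1 7·24=168, S→Site 3 2·16=32, T→Site 1 5·14=70. Service 380; fixed 735; total 1115.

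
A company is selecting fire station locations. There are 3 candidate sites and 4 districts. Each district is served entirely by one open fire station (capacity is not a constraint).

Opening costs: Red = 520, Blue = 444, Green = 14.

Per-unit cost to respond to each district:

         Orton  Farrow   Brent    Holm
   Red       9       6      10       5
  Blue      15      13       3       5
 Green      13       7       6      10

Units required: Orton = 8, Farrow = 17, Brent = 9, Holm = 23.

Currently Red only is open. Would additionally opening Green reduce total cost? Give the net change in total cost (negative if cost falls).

Yes — net change −22 (cost falls by 22).

Current service cost with {Red}: 379.
Adding Green: each district re-picks its cheapest; new service cost 343, saving 36.
Extra fixed cost: 14. Net change = 14 − 36 = -22.
(Totals: 899 → 877.)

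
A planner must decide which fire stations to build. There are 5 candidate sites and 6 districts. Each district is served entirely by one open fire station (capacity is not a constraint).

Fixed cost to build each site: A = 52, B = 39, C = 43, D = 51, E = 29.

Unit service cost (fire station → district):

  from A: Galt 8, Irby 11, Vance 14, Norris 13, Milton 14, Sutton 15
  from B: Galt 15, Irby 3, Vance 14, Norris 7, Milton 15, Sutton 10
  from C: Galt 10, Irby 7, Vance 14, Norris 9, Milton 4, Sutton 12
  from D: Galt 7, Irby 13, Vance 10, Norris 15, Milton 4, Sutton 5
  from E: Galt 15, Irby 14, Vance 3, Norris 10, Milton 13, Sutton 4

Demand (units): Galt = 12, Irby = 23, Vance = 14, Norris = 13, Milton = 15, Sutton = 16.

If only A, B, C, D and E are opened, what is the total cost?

Each district is assigned to its cheapest site among the open ones.
{A, B, C, D, E}: Galt→D 7·12=84, Irby→B 3·23=69, Vance→E 3·14=42, Norris→B 7·13=91, Milton→C 4·15=60, Sutton→E 4·16=64. Service 410; fixed 214; total 624.

Total cost: 624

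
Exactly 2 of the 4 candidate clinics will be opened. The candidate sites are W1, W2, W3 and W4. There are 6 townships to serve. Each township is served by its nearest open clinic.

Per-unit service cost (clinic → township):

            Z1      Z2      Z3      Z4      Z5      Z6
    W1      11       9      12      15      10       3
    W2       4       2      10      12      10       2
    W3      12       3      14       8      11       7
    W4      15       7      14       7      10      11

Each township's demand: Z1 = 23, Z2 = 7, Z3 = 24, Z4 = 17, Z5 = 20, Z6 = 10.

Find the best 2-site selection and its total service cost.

With exactly 2 open, each township uses its cheapest among the chosen.
{W2, W4}: Z1→W2 4·23=92, Z2→W2 2·7=14, Z3→W2 10·24=240, Z4→W4 7·17=119, Z5→W2 10·20=200, Z6→W2 2·10=20. Service cost 685.
{W2, W3}: service cost 702
{W1, W2}: service cost 770
Among all 6 size-2 choices, {W2, W4} is lowest.

Choose W2 and W4; total service cost 685.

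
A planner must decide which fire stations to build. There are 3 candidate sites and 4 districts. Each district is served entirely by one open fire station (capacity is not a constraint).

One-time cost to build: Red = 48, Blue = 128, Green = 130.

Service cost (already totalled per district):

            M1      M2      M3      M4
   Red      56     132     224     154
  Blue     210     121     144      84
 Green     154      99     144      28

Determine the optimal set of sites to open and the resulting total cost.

Open Red and Green; minimum total cost 505.

For any fixed open set, each district goes to its cheapest open site; total = fixed + service.
{Red, Green}: M1→Red 56, M2→Green 99, M3→Green 144, M4→Green 28. Service 327; fixed 178; total 505.
{Green}: service 425 + fixed 130 = 555
{Red, Blue}: service 405 + fixed 176 = 581
{Red, Blue, Green}: M1→Red 56, M2→Green 99, M3→Blue 144, M4→Green 28. Service 327; fixed 306; total 633.
(All 7 nonempty subsets were checked; Red and Green is lowest.)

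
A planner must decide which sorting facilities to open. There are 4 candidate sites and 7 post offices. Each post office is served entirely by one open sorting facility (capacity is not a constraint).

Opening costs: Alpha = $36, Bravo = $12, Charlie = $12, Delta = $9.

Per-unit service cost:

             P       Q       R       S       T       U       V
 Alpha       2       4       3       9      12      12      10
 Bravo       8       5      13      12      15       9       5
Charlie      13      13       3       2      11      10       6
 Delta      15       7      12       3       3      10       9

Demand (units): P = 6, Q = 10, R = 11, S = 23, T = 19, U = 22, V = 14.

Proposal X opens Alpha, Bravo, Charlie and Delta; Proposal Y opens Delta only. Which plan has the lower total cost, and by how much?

Proposal X: {Alpha, Bravo, Charlie, Delta}: P→Alpha 2·6=12, Q→Alpha 4·10=40, R→Alpha 3·11=33, S→Charlie 2·23=46, T→Delta 3·19=57, U→Bravo 9·22=198, V→Bravo 5·14=70. Service 456; fixed 69; total 525.
Proposal Y: {Delta}: P→Delta 15·6=90, Q→Delta 7·10=70, R→Delta 12·11=132, S→Delta 3·23=69, T→Delta 3·19=57, U→Delta 10·22=220, V→Delta 9·14=126. Service 764; fixed 9; total 773.
Difference: |525 − 773| = 248.

Proposal X is cheaper by 248.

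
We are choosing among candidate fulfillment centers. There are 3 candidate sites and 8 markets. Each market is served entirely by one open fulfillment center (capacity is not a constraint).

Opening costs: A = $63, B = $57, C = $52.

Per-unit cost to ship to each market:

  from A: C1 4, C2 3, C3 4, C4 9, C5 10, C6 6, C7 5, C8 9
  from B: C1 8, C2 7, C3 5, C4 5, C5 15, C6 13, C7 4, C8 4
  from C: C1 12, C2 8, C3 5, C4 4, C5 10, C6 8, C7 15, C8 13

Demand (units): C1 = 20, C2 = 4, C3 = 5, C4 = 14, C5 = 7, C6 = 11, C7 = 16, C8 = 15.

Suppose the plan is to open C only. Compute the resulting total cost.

Each market is assigned to its cheapest site among the open ones.
{C}: C1→C 12·20=240, C2→C 8·4=32, C3→C 5·5=25, C4→C 4·14=56, C5→C 10·7=70, C6→C 8·11=88, C7→C 15·16=240, C8→C 13·15=195. Service 946; fixed 52; total 998.

Total cost: 998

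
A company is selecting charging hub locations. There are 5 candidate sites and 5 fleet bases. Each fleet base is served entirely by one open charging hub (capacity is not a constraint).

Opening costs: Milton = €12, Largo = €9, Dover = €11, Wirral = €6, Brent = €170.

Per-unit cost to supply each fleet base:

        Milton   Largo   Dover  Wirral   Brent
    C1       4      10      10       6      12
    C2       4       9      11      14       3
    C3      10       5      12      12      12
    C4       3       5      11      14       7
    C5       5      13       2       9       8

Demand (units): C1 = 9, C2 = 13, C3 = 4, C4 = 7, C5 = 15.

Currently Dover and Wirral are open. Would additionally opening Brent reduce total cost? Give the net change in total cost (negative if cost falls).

Current service cost with {Dover, Wirral}: 352.
Adding Brent: each fleet base re-picks its cheapest; new service cost 220, saving 132.
Extra fixed cost: 170. Net change = 170 − 132 = 38.
(Totals: 369 → 407.)

No — net change +38 (cost rises by 38).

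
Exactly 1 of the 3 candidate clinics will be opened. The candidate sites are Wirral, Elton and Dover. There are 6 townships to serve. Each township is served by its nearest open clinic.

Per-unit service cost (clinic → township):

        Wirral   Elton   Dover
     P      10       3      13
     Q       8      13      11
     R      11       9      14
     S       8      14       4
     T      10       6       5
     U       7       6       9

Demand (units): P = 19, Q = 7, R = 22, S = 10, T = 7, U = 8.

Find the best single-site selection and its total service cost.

Choose Elton only; total service cost 576.

With exactly 1 open, each township uses its cheapest among the chosen.
{Elton}: P→Elton 3·19=57, Q→Elton 13·7=91, R→Elton 9·22=198, S→Elton 14·10=140, T→Elton 6·7=42, U→Elton 6·8=48. Service cost 576.
{Wirral}: service cost 694
{Dover}: service cost 779
Among all 3 size-1 choices, {Elton} is lowest.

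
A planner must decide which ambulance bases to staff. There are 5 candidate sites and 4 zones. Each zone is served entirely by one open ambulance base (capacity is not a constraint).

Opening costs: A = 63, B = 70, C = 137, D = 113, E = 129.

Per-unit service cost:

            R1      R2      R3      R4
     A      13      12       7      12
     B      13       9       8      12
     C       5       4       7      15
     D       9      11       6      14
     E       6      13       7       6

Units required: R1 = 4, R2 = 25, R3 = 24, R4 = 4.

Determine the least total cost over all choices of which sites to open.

For any fixed open set, each zone goes to its cheapest open site; total = fixed + service.
{C}: R1→C 5·4=20, R2→C 4·25=100, R3→C 7·24=168, R4→C 15·4=60. Service 348; fixed 137; total 485.
{A, C}: service 336 + fixed 200 = 536
{B, C}: R1→C 5·4=20, R2→C 4·25=100, R3→C 7·24=168, R4→B 12·4=48. Service 336; fixed 207; total 543.
{A, B, C, D, E}: service 288 + fixed 512 = 800
No other subset beats 485.

Minimum total cost: 485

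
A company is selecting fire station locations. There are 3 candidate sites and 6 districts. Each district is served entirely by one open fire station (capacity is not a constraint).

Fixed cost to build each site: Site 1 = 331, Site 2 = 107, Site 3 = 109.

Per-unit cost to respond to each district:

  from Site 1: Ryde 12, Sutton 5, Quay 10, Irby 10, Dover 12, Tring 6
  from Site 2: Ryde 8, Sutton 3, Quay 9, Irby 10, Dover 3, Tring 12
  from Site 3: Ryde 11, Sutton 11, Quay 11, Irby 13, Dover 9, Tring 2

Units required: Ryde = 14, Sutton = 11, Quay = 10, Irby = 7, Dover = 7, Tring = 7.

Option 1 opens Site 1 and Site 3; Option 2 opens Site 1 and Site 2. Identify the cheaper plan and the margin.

Option 1: {Site 1, Site 3}: Ryde→Site 3 11·14=154, Sutton→Site 1 5·11=55, Quay→Site 1 10·10=100, Irby→Site 1 10·7=70, Dover→Site 3 9·7=63, Tring→Site 3 2·7=14. Service 456; fixed 440; total 896.
Option 2: {Site 1, Site 2}: Ryde→Site 2 8·14=112, Sutton→Site 2 3·11=33, Quay→Site 2 9·10=90, Irby→Site 1 10·7=70, Dover→Site 2 3·7=21, Tring→Site 1 6·7=42. Service 368; fixed 438; total 806.
Difference: |896 − 806| = 90.

Option 2 is cheaper by 90.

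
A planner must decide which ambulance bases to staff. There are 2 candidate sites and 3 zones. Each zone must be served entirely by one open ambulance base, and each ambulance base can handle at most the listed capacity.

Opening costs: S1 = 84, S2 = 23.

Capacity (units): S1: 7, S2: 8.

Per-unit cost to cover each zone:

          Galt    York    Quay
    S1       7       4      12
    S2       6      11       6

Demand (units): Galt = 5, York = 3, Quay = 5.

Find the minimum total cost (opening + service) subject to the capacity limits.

Open {S1, S2}: Galt→S1 7·5=35, York→S2 11·3=33, Quay→S2 6·5=30.
Loads: S1 carries 5/7, S2 carries 8/8. Service 98; fixed 107; total 205.
Next best feasible plan costs 230.

Minimum total cost: 205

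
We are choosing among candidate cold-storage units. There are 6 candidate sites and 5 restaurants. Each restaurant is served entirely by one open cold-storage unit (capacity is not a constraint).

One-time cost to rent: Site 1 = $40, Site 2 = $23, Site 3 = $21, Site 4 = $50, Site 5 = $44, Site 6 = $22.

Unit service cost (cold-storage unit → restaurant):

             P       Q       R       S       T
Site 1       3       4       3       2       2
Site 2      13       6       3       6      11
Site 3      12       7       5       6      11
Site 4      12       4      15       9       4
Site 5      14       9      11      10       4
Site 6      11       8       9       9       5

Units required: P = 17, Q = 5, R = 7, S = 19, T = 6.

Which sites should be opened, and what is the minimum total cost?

Open Site 1 only; minimum total cost 182.

For any fixed open set, each restaurant goes to its cheapest open site; total = fixed + service.
{Site 1}: P→Site 1 3·17=51, Q→Site 1 4·5=20, R→Site 1 3·7=21, S→Site 1 2·19=38, T→Site 1 2·6=12. Service 142; fixed 40; total 182.
{Site 1, Site 3}: service 142 + fixed 61 = 203
{Site 1, Site 6}: service 142 + fixed 62 = 204
{Site 1, Site 2, Site 3, Site 4, Site 5, Site 6}: service 142 + fixed 200 = 342
No other subset beats 182.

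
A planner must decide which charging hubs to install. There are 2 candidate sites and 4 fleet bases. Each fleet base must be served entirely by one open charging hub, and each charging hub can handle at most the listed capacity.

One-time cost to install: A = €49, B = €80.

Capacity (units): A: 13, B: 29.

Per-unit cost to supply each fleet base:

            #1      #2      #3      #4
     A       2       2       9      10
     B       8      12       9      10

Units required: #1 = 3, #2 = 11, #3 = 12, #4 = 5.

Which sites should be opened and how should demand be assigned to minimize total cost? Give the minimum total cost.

Open {A, B}: #1→B 8·3=24, #2→A 2·11=22, #3→B 9·12=108, #4→B 10·5=50.
Loads: A carries 11/13, B carries 20/29. Service 204; fixed 129; total 333.
Next best feasible plan costs 425.

Minimum total cost: 333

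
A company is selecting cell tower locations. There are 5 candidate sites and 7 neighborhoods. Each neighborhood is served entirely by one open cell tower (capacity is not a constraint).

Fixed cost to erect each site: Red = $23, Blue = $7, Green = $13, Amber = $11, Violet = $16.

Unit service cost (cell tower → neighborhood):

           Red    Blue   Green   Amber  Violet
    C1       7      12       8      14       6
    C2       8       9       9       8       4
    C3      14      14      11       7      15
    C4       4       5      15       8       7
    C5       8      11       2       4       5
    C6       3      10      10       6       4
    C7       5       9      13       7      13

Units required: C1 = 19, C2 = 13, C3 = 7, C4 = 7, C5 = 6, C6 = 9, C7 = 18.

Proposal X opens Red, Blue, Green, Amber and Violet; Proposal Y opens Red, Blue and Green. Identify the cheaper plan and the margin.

Proposal X is cheaper by 72.

Proposal X: {Red, Blue, Green, Amber, Violet}: C1→Violet 6·19=114, C2→Violet 4·13=52, C3→Amber 7·7=49, C4→Red 4·7=28, C5→Green 2·6=12, C6→Red 3·9=27, C7→Red 5·18=90. Service 372; fixed 70; total 442.
Proposal Y: {Red, Blue, Green}: C1→Red 7·19=133, C2→Red 8·13=104, C3→Green 11·7=77, C4→Red 4·7=28, C5→Green 2·6=12, C6→Red 3·9=27, C7→Red 5·18=90. Service 471; fixed 43; total 514.
Difference: |442 − 514| = 72.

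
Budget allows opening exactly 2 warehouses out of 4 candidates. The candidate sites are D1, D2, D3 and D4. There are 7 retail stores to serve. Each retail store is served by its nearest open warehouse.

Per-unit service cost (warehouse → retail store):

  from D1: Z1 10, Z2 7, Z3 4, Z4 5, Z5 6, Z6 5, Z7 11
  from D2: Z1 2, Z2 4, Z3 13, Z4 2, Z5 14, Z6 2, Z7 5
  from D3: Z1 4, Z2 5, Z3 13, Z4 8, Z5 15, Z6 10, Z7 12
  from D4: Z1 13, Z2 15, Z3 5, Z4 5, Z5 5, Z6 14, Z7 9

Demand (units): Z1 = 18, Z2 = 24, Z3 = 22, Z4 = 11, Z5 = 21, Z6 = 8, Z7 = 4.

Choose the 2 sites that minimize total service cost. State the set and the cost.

Choose D1 and D2; total service cost 404.

With exactly 2 open, each retail store uses its cheapest among the chosen.
{D1, D2}: Z1→D2 2·18=36, Z2→D2 4·24=96, Z3→D1 4·22=88, Z4→D2 2·11=22, Z5→D1 6·21=126, Z6→D2 2·8=16, Z7→D2 5·4=20. Service cost 404.
{D2, D4}: service cost 405
{D1, D3}: service cost 545
Among all 6 size-2 choices, {D1, D2} is lowest.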